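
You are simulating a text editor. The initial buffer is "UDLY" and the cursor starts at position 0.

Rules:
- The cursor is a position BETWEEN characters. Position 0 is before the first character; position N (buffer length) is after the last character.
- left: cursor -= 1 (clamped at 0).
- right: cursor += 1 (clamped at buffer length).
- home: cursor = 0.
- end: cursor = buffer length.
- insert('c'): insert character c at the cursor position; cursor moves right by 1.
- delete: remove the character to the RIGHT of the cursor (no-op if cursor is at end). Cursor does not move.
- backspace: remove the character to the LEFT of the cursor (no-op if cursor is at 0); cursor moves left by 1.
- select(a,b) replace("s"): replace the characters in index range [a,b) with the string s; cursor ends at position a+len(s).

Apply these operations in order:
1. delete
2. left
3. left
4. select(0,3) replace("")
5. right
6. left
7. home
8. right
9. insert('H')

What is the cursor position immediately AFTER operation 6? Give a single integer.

After op 1 (delete): buf='DLY' cursor=0
After op 2 (left): buf='DLY' cursor=0
After op 3 (left): buf='DLY' cursor=0
After op 4 (select(0,3) replace("")): buf='(empty)' cursor=0
After op 5 (right): buf='(empty)' cursor=0
After op 6 (left): buf='(empty)' cursor=0

Answer: 0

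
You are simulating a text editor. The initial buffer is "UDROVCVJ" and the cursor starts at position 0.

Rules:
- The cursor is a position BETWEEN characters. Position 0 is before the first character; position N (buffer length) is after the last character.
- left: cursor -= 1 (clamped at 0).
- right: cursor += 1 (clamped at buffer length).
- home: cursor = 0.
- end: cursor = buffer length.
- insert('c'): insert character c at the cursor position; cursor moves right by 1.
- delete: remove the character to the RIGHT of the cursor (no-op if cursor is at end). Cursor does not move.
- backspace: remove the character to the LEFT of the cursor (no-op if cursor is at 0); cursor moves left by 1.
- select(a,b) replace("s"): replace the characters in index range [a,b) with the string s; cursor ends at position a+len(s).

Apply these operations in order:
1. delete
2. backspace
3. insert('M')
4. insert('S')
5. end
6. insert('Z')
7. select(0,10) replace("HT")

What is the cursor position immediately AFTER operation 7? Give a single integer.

After op 1 (delete): buf='DROVCVJ' cursor=0
After op 2 (backspace): buf='DROVCVJ' cursor=0
After op 3 (insert('M')): buf='MDROVCVJ' cursor=1
After op 4 (insert('S')): buf='MSDROVCVJ' cursor=2
After op 5 (end): buf='MSDROVCVJ' cursor=9
After op 6 (insert('Z')): buf='MSDROVCVJZ' cursor=10
After op 7 (select(0,10) replace("HT")): buf='HT' cursor=2

Answer: 2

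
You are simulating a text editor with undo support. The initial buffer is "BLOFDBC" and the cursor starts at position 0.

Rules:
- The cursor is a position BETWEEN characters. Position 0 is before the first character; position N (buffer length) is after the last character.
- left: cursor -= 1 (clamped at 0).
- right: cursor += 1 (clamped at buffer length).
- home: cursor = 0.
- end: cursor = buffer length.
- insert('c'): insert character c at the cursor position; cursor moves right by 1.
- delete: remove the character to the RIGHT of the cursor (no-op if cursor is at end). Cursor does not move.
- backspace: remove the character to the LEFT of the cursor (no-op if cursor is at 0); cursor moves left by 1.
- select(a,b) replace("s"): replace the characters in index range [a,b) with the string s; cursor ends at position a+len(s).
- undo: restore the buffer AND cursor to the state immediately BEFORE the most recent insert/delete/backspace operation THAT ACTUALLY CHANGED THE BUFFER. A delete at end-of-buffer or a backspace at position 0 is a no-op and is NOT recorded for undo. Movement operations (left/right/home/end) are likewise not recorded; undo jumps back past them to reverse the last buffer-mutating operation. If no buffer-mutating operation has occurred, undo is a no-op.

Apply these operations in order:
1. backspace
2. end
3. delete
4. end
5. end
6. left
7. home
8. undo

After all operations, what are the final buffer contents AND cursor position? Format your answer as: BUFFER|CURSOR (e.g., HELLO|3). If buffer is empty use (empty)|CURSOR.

After op 1 (backspace): buf='BLOFDBC' cursor=0
After op 2 (end): buf='BLOFDBC' cursor=7
After op 3 (delete): buf='BLOFDBC' cursor=7
After op 4 (end): buf='BLOFDBC' cursor=7
After op 5 (end): buf='BLOFDBC' cursor=7
After op 6 (left): buf='BLOFDBC' cursor=6
After op 7 (home): buf='BLOFDBC' cursor=0
After op 8 (undo): buf='BLOFDBC' cursor=0

Answer: BLOFDBC|0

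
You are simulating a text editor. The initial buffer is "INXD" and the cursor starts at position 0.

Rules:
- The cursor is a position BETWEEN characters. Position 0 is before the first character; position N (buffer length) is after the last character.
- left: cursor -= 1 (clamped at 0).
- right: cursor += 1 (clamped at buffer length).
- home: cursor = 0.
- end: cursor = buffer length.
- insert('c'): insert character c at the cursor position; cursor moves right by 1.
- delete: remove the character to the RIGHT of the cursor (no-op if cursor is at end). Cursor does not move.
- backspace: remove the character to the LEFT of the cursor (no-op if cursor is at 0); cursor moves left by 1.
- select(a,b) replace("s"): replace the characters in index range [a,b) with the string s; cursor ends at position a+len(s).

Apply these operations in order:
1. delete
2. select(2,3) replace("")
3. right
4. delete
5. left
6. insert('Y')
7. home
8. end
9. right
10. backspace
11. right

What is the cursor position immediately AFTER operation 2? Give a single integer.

After op 1 (delete): buf='NXD' cursor=0
After op 2 (select(2,3) replace("")): buf='NX' cursor=2

Answer: 2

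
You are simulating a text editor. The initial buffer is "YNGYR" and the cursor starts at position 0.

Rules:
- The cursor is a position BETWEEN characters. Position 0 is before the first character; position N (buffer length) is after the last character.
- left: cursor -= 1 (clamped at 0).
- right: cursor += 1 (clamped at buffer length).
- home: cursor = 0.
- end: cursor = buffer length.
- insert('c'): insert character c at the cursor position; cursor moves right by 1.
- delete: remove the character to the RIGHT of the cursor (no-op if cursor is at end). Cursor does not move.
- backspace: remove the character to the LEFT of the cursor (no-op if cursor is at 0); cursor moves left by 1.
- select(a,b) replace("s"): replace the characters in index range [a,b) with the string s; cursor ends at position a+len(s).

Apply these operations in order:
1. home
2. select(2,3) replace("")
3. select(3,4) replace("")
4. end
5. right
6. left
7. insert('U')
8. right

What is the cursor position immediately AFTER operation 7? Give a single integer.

After op 1 (home): buf='YNGYR' cursor=0
After op 2 (select(2,3) replace("")): buf='YNYR' cursor=2
After op 3 (select(3,4) replace("")): buf='YNY' cursor=3
After op 4 (end): buf='YNY' cursor=3
After op 5 (right): buf='YNY' cursor=3
After op 6 (left): buf='YNY' cursor=2
After op 7 (insert('U')): buf='YNUY' cursor=3

Answer: 3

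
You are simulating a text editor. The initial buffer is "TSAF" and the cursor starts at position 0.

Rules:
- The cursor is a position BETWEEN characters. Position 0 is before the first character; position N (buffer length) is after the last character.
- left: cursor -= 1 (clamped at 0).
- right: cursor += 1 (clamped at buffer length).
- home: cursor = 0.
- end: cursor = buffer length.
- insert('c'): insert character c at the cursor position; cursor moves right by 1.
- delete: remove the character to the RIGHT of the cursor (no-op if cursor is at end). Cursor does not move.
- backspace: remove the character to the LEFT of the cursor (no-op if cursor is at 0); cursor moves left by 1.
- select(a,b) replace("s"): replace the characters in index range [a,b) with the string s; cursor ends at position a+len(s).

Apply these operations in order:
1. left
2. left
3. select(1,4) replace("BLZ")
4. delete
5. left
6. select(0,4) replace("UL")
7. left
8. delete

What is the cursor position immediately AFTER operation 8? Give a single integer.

Answer: 1

Derivation:
After op 1 (left): buf='TSAF' cursor=0
After op 2 (left): buf='TSAF' cursor=0
After op 3 (select(1,4) replace("BLZ")): buf='TBLZ' cursor=4
After op 4 (delete): buf='TBLZ' cursor=4
After op 5 (left): buf='TBLZ' cursor=3
After op 6 (select(0,4) replace("UL")): buf='UL' cursor=2
After op 7 (left): buf='UL' cursor=1
After op 8 (delete): buf='U' cursor=1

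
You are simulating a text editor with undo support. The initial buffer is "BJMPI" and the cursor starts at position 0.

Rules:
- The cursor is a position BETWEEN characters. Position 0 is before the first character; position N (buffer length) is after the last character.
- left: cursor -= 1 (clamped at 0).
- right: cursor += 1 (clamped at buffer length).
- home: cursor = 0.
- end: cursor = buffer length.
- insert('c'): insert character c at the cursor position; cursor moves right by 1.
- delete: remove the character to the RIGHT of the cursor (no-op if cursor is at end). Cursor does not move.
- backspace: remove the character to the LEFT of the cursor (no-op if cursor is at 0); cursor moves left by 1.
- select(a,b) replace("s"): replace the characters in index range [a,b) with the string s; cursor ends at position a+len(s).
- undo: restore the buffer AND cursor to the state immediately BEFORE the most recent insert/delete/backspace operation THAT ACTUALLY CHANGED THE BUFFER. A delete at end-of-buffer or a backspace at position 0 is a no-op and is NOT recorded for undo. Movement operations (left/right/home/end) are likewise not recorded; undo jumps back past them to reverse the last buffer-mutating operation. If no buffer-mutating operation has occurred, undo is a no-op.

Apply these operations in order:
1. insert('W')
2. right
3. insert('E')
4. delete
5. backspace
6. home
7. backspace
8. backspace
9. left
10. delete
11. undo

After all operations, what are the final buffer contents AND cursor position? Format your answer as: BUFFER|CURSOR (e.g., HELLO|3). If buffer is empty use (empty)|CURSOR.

Answer: WBMPI|0

Derivation:
After op 1 (insert('W')): buf='WBJMPI' cursor=1
After op 2 (right): buf='WBJMPI' cursor=2
After op 3 (insert('E')): buf='WBEJMPI' cursor=3
After op 4 (delete): buf='WBEMPI' cursor=3
After op 5 (backspace): buf='WBMPI' cursor=2
After op 6 (home): buf='WBMPI' cursor=0
After op 7 (backspace): buf='WBMPI' cursor=0
After op 8 (backspace): buf='WBMPI' cursor=0
After op 9 (left): buf='WBMPI' cursor=0
After op 10 (delete): buf='BMPI' cursor=0
After op 11 (undo): buf='WBMPI' cursor=0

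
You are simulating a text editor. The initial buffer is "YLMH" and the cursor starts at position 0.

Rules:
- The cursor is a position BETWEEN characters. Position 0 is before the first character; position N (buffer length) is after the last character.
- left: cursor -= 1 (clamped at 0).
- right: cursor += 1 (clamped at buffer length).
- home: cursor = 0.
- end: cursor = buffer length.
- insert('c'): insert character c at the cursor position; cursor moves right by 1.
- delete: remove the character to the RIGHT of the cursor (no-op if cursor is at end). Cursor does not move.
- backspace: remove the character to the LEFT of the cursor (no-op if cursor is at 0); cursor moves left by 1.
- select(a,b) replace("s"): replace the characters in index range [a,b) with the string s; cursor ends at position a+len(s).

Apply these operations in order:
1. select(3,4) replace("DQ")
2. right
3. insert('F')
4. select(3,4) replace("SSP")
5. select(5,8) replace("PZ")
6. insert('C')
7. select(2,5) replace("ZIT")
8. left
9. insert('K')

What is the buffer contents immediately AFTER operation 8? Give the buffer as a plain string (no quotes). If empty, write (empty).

After op 1 (select(3,4) replace("DQ")): buf='YLMDQ' cursor=5
After op 2 (right): buf='YLMDQ' cursor=5
After op 3 (insert('F')): buf='YLMDQF' cursor=6
After op 4 (select(3,4) replace("SSP")): buf='YLMSSPQF' cursor=6
After op 5 (select(5,8) replace("PZ")): buf='YLMSSPZ' cursor=7
After op 6 (insert('C')): buf='YLMSSPZC' cursor=8
After op 7 (select(2,5) replace("ZIT")): buf='YLZITPZC' cursor=5
After op 8 (left): buf='YLZITPZC' cursor=4

Answer: YLZITPZC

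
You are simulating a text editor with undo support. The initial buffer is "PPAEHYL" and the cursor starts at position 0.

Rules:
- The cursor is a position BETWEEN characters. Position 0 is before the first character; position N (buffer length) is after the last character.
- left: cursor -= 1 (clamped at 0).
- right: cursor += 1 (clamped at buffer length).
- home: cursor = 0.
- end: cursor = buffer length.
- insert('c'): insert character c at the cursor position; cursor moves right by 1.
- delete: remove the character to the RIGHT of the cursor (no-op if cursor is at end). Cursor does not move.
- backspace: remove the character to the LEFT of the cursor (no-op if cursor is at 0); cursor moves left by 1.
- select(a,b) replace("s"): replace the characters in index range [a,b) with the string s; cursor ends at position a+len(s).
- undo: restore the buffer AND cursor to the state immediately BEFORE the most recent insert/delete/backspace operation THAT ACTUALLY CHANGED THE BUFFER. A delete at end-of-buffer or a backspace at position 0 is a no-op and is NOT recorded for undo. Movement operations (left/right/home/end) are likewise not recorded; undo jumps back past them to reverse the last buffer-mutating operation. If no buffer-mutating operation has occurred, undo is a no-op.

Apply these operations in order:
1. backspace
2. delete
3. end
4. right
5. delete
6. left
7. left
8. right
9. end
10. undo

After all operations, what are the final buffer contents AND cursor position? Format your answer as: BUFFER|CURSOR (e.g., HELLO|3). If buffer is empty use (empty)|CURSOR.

After op 1 (backspace): buf='PPAEHYL' cursor=0
After op 2 (delete): buf='PAEHYL' cursor=0
After op 3 (end): buf='PAEHYL' cursor=6
After op 4 (right): buf='PAEHYL' cursor=6
After op 5 (delete): buf='PAEHYL' cursor=6
After op 6 (left): buf='PAEHYL' cursor=5
After op 7 (left): buf='PAEHYL' cursor=4
After op 8 (right): buf='PAEHYL' cursor=5
After op 9 (end): buf='PAEHYL' cursor=6
After op 10 (undo): buf='PPAEHYL' cursor=0

Answer: PPAEHYL|0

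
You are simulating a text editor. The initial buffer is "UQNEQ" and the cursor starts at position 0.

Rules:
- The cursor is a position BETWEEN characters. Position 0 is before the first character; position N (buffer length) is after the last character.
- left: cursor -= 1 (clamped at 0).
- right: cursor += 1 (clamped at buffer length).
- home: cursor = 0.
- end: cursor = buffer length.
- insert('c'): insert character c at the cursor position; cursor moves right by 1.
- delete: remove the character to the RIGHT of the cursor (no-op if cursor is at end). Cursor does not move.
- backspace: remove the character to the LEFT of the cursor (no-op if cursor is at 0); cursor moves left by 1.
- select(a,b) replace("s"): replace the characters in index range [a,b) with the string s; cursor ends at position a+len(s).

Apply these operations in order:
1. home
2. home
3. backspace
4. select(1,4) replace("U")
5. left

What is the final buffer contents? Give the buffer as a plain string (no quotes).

Answer: UUQ

Derivation:
After op 1 (home): buf='UQNEQ' cursor=0
After op 2 (home): buf='UQNEQ' cursor=0
After op 3 (backspace): buf='UQNEQ' cursor=0
After op 4 (select(1,4) replace("U")): buf='UUQ' cursor=2
After op 5 (left): buf='UUQ' cursor=1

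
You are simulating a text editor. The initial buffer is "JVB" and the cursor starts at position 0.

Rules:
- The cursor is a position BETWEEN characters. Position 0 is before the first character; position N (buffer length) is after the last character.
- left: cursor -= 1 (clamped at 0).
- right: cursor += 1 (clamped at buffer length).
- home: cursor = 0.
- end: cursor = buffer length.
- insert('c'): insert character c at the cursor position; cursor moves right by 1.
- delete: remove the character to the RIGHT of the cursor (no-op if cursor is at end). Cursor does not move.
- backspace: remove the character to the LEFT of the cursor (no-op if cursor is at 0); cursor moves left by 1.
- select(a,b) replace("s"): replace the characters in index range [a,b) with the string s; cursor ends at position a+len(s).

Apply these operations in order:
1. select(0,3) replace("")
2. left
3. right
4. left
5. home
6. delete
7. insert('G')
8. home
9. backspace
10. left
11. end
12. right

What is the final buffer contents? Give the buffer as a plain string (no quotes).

Answer: G

Derivation:
After op 1 (select(0,3) replace("")): buf='(empty)' cursor=0
After op 2 (left): buf='(empty)' cursor=0
After op 3 (right): buf='(empty)' cursor=0
After op 4 (left): buf='(empty)' cursor=0
After op 5 (home): buf='(empty)' cursor=0
After op 6 (delete): buf='(empty)' cursor=0
After op 7 (insert('G')): buf='G' cursor=1
After op 8 (home): buf='G' cursor=0
After op 9 (backspace): buf='G' cursor=0
After op 10 (left): buf='G' cursor=0
After op 11 (end): buf='G' cursor=1
After op 12 (right): buf='G' cursor=1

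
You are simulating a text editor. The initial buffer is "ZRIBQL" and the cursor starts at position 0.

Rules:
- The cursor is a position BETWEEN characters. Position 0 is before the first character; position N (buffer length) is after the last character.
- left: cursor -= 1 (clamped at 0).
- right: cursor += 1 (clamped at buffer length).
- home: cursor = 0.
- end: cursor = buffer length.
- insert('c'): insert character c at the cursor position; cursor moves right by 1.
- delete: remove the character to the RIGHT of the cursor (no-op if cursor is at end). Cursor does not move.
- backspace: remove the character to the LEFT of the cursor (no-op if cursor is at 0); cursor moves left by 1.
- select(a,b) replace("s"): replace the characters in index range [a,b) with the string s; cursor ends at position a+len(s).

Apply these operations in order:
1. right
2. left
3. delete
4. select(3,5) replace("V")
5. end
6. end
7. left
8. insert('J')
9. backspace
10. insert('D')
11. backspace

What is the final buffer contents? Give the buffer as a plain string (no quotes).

After op 1 (right): buf='ZRIBQL' cursor=1
After op 2 (left): buf='ZRIBQL' cursor=0
After op 3 (delete): buf='RIBQL' cursor=0
After op 4 (select(3,5) replace("V")): buf='RIBV' cursor=4
After op 5 (end): buf='RIBV' cursor=4
After op 6 (end): buf='RIBV' cursor=4
After op 7 (left): buf='RIBV' cursor=3
After op 8 (insert('J')): buf='RIBJV' cursor=4
After op 9 (backspace): buf='RIBV' cursor=3
After op 10 (insert('D')): buf='RIBDV' cursor=4
After op 11 (backspace): buf='RIBV' cursor=3

Answer: RIBV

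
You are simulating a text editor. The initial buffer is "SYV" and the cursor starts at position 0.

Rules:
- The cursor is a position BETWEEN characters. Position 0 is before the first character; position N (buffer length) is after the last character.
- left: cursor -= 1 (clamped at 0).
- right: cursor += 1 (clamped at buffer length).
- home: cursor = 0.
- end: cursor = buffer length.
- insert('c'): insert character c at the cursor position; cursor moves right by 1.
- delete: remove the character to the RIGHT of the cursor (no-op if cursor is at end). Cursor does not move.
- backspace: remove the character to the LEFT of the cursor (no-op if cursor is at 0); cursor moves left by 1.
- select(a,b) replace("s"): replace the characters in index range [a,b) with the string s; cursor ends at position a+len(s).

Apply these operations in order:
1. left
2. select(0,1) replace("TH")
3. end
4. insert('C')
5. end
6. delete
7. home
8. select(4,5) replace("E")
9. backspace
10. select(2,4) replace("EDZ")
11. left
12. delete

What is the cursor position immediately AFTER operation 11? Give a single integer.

Answer: 4

Derivation:
After op 1 (left): buf='SYV' cursor=0
After op 2 (select(0,1) replace("TH")): buf='THYV' cursor=2
After op 3 (end): buf='THYV' cursor=4
After op 4 (insert('C')): buf='THYVC' cursor=5
After op 5 (end): buf='THYVC' cursor=5
After op 6 (delete): buf='THYVC' cursor=5
After op 7 (home): buf='THYVC' cursor=0
After op 8 (select(4,5) replace("E")): buf='THYVE' cursor=5
After op 9 (backspace): buf='THYV' cursor=4
After op 10 (select(2,4) replace("EDZ")): buf='THEDZ' cursor=5
After op 11 (left): buf='THEDZ' cursor=4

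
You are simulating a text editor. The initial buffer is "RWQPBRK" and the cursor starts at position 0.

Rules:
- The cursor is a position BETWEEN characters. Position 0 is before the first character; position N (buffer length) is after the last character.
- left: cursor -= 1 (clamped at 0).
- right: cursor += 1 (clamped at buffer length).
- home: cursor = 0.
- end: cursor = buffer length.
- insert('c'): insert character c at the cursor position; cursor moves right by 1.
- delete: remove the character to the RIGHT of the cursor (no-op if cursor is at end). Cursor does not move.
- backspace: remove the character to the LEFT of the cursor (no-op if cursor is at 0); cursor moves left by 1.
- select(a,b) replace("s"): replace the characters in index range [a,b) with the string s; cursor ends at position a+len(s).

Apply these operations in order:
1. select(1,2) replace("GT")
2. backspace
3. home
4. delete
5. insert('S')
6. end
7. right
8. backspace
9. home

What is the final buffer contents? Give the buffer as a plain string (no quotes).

After op 1 (select(1,2) replace("GT")): buf='RGTQPBRK' cursor=3
After op 2 (backspace): buf='RGQPBRK' cursor=2
After op 3 (home): buf='RGQPBRK' cursor=0
After op 4 (delete): buf='GQPBRK' cursor=0
After op 5 (insert('S')): buf='SGQPBRK' cursor=1
After op 6 (end): buf='SGQPBRK' cursor=7
After op 7 (right): buf='SGQPBRK' cursor=7
After op 8 (backspace): buf='SGQPBR' cursor=6
After op 9 (home): buf='SGQPBR' cursor=0

Answer: SGQPBR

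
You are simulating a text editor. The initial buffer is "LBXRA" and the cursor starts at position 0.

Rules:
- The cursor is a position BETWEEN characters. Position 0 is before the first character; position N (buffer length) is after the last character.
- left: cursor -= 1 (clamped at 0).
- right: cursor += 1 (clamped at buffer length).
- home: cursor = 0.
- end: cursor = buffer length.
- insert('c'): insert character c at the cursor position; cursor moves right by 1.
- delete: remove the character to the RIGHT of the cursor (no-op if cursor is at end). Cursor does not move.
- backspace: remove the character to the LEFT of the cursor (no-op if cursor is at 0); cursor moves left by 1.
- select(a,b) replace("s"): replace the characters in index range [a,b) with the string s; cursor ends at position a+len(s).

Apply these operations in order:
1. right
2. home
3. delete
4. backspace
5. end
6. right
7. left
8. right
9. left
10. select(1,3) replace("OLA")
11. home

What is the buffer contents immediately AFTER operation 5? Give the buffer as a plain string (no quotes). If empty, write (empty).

After op 1 (right): buf='LBXRA' cursor=1
After op 2 (home): buf='LBXRA' cursor=0
After op 3 (delete): buf='BXRA' cursor=0
After op 4 (backspace): buf='BXRA' cursor=0
After op 5 (end): buf='BXRA' cursor=4

Answer: BXRA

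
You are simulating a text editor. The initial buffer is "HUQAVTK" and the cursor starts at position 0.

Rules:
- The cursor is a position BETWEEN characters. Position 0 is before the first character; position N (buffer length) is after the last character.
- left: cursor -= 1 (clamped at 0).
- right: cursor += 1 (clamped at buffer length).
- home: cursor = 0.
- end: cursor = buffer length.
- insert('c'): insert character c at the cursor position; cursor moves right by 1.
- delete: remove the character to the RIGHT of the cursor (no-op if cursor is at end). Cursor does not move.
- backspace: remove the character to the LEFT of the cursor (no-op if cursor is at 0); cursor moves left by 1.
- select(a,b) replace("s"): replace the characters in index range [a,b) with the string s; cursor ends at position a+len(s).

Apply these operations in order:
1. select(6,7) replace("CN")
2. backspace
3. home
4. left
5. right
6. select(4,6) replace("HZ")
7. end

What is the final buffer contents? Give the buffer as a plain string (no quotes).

Answer: HUQAHZC

Derivation:
After op 1 (select(6,7) replace("CN")): buf='HUQAVTCN' cursor=8
After op 2 (backspace): buf='HUQAVTC' cursor=7
After op 3 (home): buf='HUQAVTC' cursor=0
After op 4 (left): buf='HUQAVTC' cursor=0
After op 5 (right): buf='HUQAVTC' cursor=1
After op 6 (select(4,6) replace("HZ")): buf='HUQAHZC' cursor=6
After op 7 (end): buf='HUQAHZC' cursor=7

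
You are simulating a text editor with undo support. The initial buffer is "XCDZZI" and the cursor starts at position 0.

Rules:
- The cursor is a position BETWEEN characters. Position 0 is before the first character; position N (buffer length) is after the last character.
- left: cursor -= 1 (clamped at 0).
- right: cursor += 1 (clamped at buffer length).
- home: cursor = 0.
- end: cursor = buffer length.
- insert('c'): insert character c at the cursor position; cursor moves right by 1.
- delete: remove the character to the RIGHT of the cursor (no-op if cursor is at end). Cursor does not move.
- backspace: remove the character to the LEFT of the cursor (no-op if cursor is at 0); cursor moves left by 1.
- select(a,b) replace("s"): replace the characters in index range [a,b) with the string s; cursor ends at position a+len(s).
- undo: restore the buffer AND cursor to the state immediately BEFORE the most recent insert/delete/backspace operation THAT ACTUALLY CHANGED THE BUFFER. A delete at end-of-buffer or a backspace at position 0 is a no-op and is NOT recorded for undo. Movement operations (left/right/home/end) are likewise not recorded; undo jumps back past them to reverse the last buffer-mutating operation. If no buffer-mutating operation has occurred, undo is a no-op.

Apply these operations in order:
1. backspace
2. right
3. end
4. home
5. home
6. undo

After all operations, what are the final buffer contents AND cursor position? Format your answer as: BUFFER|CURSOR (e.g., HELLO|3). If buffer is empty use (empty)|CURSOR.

After op 1 (backspace): buf='XCDZZI' cursor=0
After op 2 (right): buf='XCDZZI' cursor=1
After op 3 (end): buf='XCDZZI' cursor=6
After op 4 (home): buf='XCDZZI' cursor=0
After op 5 (home): buf='XCDZZI' cursor=0
After op 6 (undo): buf='XCDZZI' cursor=0

Answer: XCDZZI|0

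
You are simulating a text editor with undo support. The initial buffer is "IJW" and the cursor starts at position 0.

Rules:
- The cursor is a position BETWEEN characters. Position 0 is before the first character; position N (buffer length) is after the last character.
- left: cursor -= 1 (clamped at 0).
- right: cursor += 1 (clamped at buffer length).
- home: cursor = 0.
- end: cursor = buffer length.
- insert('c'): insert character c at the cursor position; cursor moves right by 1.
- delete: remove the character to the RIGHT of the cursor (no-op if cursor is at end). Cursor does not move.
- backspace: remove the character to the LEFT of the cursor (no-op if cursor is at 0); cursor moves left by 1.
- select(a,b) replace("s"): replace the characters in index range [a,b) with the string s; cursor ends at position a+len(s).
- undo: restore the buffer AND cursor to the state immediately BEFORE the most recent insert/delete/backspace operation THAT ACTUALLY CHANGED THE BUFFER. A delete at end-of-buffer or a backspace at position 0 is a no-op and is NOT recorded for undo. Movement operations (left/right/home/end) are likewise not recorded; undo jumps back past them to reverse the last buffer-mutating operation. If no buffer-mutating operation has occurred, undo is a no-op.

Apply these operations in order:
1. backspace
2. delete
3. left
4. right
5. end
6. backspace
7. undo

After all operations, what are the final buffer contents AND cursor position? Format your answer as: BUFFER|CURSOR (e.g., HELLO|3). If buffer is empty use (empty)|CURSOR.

After op 1 (backspace): buf='IJW' cursor=0
After op 2 (delete): buf='JW' cursor=0
After op 3 (left): buf='JW' cursor=0
After op 4 (right): buf='JW' cursor=1
After op 5 (end): buf='JW' cursor=2
After op 6 (backspace): buf='J' cursor=1
After op 7 (undo): buf='JW' cursor=2

Answer: JW|2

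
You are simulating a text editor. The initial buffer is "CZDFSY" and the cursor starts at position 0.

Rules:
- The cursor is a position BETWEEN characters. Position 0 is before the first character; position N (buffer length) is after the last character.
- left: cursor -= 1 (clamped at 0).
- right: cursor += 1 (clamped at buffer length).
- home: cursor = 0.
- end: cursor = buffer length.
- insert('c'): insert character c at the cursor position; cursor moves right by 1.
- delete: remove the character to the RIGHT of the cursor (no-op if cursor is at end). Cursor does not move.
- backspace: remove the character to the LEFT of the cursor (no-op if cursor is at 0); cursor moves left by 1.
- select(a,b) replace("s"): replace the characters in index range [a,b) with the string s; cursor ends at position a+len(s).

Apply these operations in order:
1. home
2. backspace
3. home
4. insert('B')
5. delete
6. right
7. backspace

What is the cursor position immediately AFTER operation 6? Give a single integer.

Answer: 2

Derivation:
After op 1 (home): buf='CZDFSY' cursor=0
After op 2 (backspace): buf='CZDFSY' cursor=0
After op 3 (home): buf='CZDFSY' cursor=0
After op 4 (insert('B')): buf='BCZDFSY' cursor=1
After op 5 (delete): buf='BZDFSY' cursor=1
After op 6 (right): buf='BZDFSY' cursor=2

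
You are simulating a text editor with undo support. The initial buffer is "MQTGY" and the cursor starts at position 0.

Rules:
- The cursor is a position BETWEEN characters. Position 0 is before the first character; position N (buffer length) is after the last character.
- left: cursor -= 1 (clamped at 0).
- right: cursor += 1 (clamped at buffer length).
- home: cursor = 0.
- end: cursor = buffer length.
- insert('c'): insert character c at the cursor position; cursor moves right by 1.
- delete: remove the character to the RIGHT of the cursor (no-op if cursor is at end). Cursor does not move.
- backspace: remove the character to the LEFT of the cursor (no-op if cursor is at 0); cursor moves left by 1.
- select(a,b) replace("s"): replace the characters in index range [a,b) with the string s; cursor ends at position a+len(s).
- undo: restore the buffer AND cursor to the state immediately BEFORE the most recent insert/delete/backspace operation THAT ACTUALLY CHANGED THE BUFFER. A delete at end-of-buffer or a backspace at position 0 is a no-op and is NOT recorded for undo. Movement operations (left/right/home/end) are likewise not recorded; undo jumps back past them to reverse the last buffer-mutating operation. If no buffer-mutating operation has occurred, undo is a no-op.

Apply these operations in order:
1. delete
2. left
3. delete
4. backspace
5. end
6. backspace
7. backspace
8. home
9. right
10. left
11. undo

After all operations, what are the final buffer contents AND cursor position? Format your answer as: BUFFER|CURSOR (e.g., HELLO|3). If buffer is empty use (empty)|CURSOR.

Answer: TG|2

Derivation:
After op 1 (delete): buf='QTGY' cursor=0
After op 2 (left): buf='QTGY' cursor=0
After op 3 (delete): buf='TGY' cursor=0
After op 4 (backspace): buf='TGY' cursor=0
After op 5 (end): buf='TGY' cursor=3
After op 6 (backspace): buf='TG' cursor=2
After op 7 (backspace): buf='T' cursor=1
After op 8 (home): buf='T' cursor=0
After op 9 (right): buf='T' cursor=1
After op 10 (left): buf='T' cursor=0
After op 11 (undo): buf='TG' cursor=2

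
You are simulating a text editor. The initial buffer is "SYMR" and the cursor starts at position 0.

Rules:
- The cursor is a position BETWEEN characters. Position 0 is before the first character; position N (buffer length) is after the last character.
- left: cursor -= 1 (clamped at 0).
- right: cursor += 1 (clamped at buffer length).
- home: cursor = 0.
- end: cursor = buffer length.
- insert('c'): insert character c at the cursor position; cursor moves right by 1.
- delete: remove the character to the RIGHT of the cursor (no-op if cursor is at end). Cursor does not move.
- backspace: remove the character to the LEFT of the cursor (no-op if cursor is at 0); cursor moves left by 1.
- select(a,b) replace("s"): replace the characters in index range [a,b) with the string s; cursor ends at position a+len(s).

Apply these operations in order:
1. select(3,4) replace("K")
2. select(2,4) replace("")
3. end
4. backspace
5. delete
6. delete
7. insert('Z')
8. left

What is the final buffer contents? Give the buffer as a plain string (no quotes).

Answer: SZ

Derivation:
After op 1 (select(3,4) replace("K")): buf='SYMK' cursor=4
After op 2 (select(2,4) replace("")): buf='SY' cursor=2
After op 3 (end): buf='SY' cursor=2
After op 4 (backspace): buf='S' cursor=1
After op 5 (delete): buf='S' cursor=1
After op 6 (delete): buf='S' cursor=1
After op 7 (insert('Z')): buf='SZ' cursor=2
After op 8 (left): buf='SZ' cursor=1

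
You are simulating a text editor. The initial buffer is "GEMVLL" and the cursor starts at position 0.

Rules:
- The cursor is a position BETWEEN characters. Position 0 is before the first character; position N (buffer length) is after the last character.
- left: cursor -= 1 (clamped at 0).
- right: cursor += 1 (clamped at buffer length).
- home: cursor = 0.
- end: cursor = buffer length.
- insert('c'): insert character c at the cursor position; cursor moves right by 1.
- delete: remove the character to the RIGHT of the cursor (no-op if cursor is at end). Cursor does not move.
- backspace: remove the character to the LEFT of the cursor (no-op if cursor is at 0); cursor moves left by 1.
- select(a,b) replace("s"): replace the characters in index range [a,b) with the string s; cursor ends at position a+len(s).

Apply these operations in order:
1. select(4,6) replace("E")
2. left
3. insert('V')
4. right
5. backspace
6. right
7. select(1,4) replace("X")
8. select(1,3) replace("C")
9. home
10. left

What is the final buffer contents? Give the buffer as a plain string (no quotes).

After op 1 (select(4,6) replace("E")): buf='GEMVE' cursor=5
After op 2 (left): buf='GEMVE' cursor=4
After op 3 (insert('V')): buf='GEMVVE' cursor=5
After op 4 (right): buf='GEMVVE' cursor=6
After op 5 (backspace): buf='GEMVV' cursor=5
After op 6 (right): buf='GEMVV' cursor=5
After op 7 (select(1,4) replace("X")): buf='GXV' cursor=2
After op 8 (select(1,3) replace("C")): buf='GC' cursor=2
After op 9 (home): buf='GC' cursor=0
After op 10 (left): buf='GC' cursor=0

Answer: GC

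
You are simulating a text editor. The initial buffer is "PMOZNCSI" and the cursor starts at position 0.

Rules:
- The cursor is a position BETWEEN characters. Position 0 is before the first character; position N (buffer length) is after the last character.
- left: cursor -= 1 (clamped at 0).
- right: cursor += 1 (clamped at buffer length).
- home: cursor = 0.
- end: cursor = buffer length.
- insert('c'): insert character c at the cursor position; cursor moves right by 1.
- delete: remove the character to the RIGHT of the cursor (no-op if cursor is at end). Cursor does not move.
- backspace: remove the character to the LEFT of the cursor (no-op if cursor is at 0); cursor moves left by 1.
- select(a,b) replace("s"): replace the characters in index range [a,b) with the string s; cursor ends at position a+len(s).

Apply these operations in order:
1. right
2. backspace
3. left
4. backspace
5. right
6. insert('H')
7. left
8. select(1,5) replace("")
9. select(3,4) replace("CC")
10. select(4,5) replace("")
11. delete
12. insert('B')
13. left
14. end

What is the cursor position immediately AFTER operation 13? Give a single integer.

Answer: 4

Derivation:
After op 1 (right): buf='PMOZNCSI' cursor=1
After op 2 (backspace): buf='MOZNCSI' cursor=0
After op 3 (left): buf='MOZNCSI' cursor=0
After op 4 (backspace): buf='MOZNCSI' cursor=0
After op 5 (right): buf='MOZNCSI' cursor=1
After op 6 (insert('H')): buf='MHOZNCSI' cursor=2
After op 7 (left): buf='MHOZNCSI' cursor=1
After op 8 (select(1,5) replace("")): buf='MCSI' cursor=1
After op 9 (select(3,4) replace("CC")): buf='MCSCC' cursor=5
After op 10 (select(4,5) replace("")): buf='MCSC' cursor=4
After op 11 (delete): buf='MCSC' cursor=4
After op 12 (insert('B')): buf='MCSCB' cursor=5
After op 13 (left): buf='MCSCB' cursor=4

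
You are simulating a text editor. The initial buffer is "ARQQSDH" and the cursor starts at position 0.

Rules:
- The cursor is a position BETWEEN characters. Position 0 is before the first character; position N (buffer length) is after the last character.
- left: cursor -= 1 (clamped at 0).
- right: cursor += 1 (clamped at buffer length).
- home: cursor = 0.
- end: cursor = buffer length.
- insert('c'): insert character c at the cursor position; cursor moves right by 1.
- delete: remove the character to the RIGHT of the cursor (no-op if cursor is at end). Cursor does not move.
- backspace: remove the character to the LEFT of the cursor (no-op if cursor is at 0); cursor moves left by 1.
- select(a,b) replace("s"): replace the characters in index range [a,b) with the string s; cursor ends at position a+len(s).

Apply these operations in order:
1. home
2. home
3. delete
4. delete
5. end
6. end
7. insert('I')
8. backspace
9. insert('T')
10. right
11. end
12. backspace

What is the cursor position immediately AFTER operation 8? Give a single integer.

Answer: 5

Derivation:
After op 1 (home): buf='ARQQSDH' cursor=0
After op 2 (home): buf='ARQQSDH' cursor=0
After op 3 (delete): buf='RQQSDH' cursor=0
After op 4 (delete): buf='QQSDH' cursor=0
After op 5 (end): buf='QQSDH' cursor=5
After op 6 (end): buf='QQSDH' cursor=5
After op 7 (insert('I')): buf='QQSDHI' cursor=6
After op 8 (backspace): buf='QQSDH' cursor=5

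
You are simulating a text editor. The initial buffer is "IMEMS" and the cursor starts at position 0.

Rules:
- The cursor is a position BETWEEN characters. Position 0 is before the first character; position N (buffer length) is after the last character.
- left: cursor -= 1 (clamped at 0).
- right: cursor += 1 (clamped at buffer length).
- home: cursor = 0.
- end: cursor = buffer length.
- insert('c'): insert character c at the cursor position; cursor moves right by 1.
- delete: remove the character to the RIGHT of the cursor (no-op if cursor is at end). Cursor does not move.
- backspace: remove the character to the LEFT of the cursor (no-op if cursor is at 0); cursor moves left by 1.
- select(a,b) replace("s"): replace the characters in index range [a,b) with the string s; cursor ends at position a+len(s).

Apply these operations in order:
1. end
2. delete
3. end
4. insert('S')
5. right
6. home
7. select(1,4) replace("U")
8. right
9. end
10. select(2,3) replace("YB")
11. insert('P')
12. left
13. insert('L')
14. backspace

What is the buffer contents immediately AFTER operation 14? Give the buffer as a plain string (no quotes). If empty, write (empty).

Answer: IUYBPS

Derivation:
After op 1 (end): buf='IMEMS' cursor=5
After op 2 (delete): buf='IMEMS' cursor=5
After op 3 (end): buf='IMEMS' cursor=5
After op 4 (insert('S')): buf='IMEMSS' cursor=6
After op 5 (right): buf='IMEMSS' cursor=6
After op 6 (home): buf='IMEMSS' cursor=0
After op 7 (select(1,4) replace("U")): buf='IUSS' cursor=2
After op 8 (right): buf='IUSS' cursor=3
After op 9 (end): buf='IUSS' cursor=4
After op 10 (select(2,3) replace("YB")): buf='IUYBS' cursor=4
After op 11 (insert('P')): buf='IUYBPS' cursor=5
After op 12 (left): buf='IUYBPS' cursor=4
After op 13 (insert('L')): buf='IUYBLPS' cursor=5
After op 14 (backspace): buf='IUYBPS' cursor=4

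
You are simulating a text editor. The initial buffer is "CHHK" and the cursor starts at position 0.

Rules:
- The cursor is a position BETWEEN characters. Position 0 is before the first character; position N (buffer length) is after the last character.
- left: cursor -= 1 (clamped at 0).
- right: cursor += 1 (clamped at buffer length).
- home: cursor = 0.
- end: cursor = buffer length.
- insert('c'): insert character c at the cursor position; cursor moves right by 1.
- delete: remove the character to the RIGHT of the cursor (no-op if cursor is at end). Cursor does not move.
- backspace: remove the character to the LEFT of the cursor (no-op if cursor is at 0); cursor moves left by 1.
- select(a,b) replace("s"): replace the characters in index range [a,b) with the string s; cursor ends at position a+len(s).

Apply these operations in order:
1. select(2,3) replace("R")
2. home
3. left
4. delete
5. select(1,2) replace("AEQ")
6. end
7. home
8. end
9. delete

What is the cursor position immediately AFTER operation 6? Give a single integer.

After op 1 (select(2,3) replace("R")): buf='CHRK' cursor=3
After op 2 (home): buf='CHRK' cursor=0
After op 3 (left): buf='CHRK' cursor=0
After op 4 (delete): buf='HRK' cursor=0
After op 5 (select(1,2) replace("AEQ")): buf='HAEQK' cursor=4
After op 6 (end): buf='HAEQK' cursor=5

Answer: 5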